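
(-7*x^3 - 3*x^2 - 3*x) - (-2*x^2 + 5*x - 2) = -7*x^3 - x^2 - 8*x + 2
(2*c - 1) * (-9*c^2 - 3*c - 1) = -18*c^3 + 3*c^2 + c + 1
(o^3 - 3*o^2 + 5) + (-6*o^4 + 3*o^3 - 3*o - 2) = -6*o^4 + 4*o^3 - 3*o^2 - 3*o + 3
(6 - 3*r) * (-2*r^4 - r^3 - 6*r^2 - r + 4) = 6*r^5 - 9*r^4 + 12*r^3 - 33*r^2 - 18*r + 24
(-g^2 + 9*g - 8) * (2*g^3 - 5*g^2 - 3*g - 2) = -2*g^5 + 23*g^4 - 58*g^3 + 15*g^2 + 6*g + 16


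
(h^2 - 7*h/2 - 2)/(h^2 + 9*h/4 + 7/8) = 4*(h - 4)/(4*h + 7)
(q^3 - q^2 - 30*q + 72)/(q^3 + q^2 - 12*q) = (q^2 + 2*q - 24)/(q*(q + 4))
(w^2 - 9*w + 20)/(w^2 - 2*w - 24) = (-w^2 + 9*w - 20)/(-w^2 + 2*w + 24)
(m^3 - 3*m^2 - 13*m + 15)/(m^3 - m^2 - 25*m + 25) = (m + 3)/(m + 5)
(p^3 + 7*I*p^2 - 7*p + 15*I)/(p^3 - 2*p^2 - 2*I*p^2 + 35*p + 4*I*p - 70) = (p^2 + 2*I*p + 3)/(p^2 - p*(2 + 7*I) + 14*I)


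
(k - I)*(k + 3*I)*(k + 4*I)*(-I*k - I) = -I*k^4 + 6*k^3 - I*k^3 + 6*k^2 + 5*I*k^2 + 12*k + 5*I*k + 12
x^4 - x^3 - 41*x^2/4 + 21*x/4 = x*(x - 7/2)*(x - 1/2)*(x + 3)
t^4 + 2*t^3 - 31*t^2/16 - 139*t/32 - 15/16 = (t - 3/2)*(t + 1/4)*(t + 5/4)*(t + 2)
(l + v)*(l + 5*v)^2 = l^3 + 11*l^2*v + 35*l*v^2 + 25*v^3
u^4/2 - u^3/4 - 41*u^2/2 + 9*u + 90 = (u/2 + 1)*(u - 6)*(u - 5/2)*(u + 6)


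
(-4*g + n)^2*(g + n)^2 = 16*g^4 + 24*g^3*n + g^2*n^2 - 6*g*n^3 + n^4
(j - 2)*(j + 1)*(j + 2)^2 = j^4 + 3*j^3 - 2*j^2 - 12*j - 8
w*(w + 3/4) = w^2 + 3*w/4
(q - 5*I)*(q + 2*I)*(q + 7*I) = q^3 + 4*I*q^2 + 31*q + 70*I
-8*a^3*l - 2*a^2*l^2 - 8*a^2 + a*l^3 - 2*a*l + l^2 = (-4*a + l)*(2*a + l)*(a*l + 1)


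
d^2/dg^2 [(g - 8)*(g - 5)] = 2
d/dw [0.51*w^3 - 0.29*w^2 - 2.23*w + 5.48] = 1.53*w^2 - 0.58*w - 2.23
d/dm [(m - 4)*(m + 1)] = 2*m - 3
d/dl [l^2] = 2*l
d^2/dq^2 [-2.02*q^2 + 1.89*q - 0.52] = -4.04000000000000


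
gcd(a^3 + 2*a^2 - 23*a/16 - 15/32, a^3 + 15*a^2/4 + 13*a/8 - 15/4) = a^2 + 7*a/4 - 15/8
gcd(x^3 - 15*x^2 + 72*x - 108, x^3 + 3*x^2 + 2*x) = 1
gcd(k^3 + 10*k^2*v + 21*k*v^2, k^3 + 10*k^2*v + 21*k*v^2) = k^3 + 10*k^2*v + 21*k*v^2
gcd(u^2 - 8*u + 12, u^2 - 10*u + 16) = u - 2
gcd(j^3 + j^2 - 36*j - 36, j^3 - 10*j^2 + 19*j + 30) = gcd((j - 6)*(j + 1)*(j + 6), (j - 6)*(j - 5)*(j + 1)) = j^2 - 5*j - 6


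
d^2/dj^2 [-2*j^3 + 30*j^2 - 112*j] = 60 - 12*j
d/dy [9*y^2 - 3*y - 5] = 18*y - 3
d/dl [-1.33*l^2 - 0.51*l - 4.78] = -2.66*l - 0.51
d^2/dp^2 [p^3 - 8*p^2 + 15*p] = 6*p - 16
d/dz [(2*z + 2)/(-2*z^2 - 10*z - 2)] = (-z^2 - 5*z + (z + 1)*(2*z + 5) - 1)/(z^2 + 5*z + 1)^2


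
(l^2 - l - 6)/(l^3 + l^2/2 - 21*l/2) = 2*(l + 2)/(l*(2*l + 7))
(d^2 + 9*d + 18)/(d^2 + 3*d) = (d + 6)/d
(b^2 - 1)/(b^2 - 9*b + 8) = (b + 1)/(b - 8)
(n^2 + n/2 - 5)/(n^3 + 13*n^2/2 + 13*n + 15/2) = (n - 2)/(n^2 + 4*n + 3)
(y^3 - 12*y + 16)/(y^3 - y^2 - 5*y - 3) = (-y^3 + 12*y - 16)/(-y^3 + y^2 + 5*y + 3)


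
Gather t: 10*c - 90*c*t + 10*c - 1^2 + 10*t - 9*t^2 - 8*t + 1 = 20*c - 9*t^2 + t*(2 - 90*c)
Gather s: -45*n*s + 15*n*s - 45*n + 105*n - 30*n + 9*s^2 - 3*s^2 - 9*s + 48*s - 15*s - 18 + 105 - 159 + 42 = 30*n + 6*s^2 + s*(24 - 30*n) - 30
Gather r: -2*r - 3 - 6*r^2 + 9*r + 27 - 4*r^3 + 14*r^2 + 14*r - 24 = -4*r^3 + 8*r^2 + 21*r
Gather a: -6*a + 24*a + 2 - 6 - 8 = 18*a - 12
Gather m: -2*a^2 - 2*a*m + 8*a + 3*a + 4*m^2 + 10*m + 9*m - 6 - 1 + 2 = -2*a^2 + 11*a + 4*m^2 + m*(19 - 2*a) - 5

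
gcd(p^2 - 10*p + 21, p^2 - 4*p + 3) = p - 3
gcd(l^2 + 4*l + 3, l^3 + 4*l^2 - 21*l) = 1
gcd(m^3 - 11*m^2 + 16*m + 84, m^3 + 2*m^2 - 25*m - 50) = m + 2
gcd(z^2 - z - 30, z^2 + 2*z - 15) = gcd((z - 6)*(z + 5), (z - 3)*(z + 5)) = z + 5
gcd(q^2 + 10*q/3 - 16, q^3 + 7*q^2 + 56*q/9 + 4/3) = q + 6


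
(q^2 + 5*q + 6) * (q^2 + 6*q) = q^4 + 11*q^3 + 36*q^2 + 36*q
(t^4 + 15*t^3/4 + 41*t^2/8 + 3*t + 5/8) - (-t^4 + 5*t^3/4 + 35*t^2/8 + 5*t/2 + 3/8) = 2*t^4 + 5*t^3/2 + 3*t^2/4 + t/2 + 1/4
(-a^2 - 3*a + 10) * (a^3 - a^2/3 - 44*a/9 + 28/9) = -a^5 - 8*a^4/3 + 143*a^3/9 + 74*a^2/9 - 524*a/9 + 280/9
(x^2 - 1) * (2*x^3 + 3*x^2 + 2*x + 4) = 2*x^5 + 3*x^4 + x^2 - 2*x - 4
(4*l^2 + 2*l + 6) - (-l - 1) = 4*l^2 + 3*l + 7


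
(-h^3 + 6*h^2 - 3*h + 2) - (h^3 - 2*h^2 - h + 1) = -2*h^3 + 8*h^2 - 2*h + 1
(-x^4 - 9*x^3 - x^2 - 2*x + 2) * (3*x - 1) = -3*x^5 - 26*x^4 + 6*x^3 - 5*x^2 + 8*x - 2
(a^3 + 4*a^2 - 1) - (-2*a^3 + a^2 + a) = 3*a^3 + 3*a^2 - a - 1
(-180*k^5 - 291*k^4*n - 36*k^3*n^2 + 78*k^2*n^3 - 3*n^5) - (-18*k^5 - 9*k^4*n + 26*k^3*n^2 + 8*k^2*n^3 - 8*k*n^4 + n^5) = -162*k^5 - 282*k^4*n - 62*k^3*n^2 + 70*k^2*n^3 + 8*k*n^4 - 4*n^5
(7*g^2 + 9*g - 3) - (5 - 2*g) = 7*g^2 + 11*g - 8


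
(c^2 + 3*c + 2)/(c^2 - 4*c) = (c^2 + 3*c + 2)/(c*(c - 4))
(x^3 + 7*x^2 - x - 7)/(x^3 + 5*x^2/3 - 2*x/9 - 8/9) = 9*(x^2 + 6*x - 7)/(9*x^2 + 6*x - 8)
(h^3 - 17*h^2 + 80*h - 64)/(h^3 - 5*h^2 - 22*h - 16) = (h^2 - 9*h + 8)/(h^2 + 3*h + 2)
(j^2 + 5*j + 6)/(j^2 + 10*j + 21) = (j + 2)/(j + 7)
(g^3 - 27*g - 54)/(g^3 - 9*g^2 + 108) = (g + 3)/(g - 6)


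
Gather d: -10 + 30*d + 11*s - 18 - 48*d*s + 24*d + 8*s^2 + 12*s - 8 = d*(54 - 48*s) + 8*s^2 + 23*s - 36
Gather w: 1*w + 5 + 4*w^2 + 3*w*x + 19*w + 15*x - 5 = 4*w^2 + w*(3*x + 20) + 15*x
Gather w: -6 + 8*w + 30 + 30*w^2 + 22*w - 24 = 30*w^2 + 30*w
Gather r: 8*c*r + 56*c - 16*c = 8*c*r + 40*c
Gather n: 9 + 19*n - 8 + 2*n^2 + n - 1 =2*n^2 + 20*n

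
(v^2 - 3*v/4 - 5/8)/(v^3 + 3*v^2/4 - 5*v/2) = (v + 1/2)/(v*(v + 2))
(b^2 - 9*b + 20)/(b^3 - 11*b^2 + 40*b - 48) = (b - 5)/(b^2 - 7*b + 12)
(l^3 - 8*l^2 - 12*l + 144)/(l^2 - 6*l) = l - 2 - 24/l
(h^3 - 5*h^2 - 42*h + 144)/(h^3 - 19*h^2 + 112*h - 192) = (h + 6)/(h - 8)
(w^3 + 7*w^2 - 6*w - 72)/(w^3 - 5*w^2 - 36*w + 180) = (w^2 + w - 12)/(w^2 - 11*w + 30)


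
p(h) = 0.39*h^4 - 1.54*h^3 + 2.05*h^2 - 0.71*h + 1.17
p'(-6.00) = -528.59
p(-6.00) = 917.31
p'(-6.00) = -528.59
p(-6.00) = 917.31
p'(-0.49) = -4.01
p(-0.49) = 2.21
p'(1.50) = 0.31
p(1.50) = 1.49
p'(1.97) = 1.36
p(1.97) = 1.83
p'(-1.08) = -12.49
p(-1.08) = 6.80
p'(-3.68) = -156.11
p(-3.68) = 179.82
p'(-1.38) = -19.27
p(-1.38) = 11.52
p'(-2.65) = -73.05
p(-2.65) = 65.34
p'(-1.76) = -30.74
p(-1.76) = 20.91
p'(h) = 1.56*h^3 - 4.62*h^2 + 4.1*h - 0.71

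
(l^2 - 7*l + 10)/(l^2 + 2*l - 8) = (l - 5)/(l + 4)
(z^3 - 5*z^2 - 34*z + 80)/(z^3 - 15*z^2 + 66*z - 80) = (z + 5)/(z - 5)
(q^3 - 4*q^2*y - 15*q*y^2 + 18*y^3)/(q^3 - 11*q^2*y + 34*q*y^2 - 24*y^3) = (-q - 3*y)/(-q + 4*y)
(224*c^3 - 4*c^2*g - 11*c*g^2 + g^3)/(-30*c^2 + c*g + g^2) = (224*c^3 - 4*c^2*g - 11*c*g^2 + g^3)/(-30*c^2 + c*g + g^2)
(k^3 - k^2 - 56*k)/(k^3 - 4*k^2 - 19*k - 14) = k*(-k^2 + k + 56)/(-k^3 + 4*k^2 + 19*k + 14)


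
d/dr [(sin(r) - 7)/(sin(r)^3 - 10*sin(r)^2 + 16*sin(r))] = (-2*sin(r)^3 + 31*sin(r)^2 - 140*sin(r) + 112)*cos(r)/((sin(r) - 8)^2*(sin(r) - 2)^2*sin(r)^2)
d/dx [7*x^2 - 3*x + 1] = 14*x - 3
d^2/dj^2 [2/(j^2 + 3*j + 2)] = 4*(-j^2 - 3*j + (2*j + 3)^2 - 2)/(j^2 + 3*j + 2)^3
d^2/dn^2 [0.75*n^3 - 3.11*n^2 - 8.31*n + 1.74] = 4.5*n - 6.22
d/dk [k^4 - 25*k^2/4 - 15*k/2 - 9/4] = 4*k^3 - 25*k/2 - 15/2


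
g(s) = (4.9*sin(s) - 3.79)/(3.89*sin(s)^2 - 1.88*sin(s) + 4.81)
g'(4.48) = 0.07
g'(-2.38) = 0.15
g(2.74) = -0.40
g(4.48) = -0.83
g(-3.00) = -0.87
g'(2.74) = -1.06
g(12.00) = -0.93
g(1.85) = 0.14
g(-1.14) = -0.85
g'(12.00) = -0.09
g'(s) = (-7.78*sin(s)*cos(s) + 1.88*cos(s))*(4.9*sin(s) - 3.79)/(3.89*sin(s)^2 - 1.88*sin(s) + 4.81)^2 + 4.9*cos(s)/(3.89*sin(s)^2 - 1.88*sin(s) + 4.81)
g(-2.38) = -0.90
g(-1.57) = -0.82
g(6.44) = -0.66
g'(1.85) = -0.17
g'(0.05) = 0.80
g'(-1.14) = -0.12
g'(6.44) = 0.96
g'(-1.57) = -0.00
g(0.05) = -0.75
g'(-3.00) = -0.44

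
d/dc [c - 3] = 1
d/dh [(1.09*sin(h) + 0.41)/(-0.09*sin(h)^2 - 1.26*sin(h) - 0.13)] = (0.0981*sin(h)^2 + 0.0738000000000001*sin(h) + 0.3749)*cos(h)/(0.0081*sin(h)^4 + 0.2268*sin(h)^3 + 1.611*sin(h)^2 + 0.3276*sin(h) + 0.0169)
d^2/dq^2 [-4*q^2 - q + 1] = -8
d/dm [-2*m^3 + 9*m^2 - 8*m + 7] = -6*m^2 + 18*m - 8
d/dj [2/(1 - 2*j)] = 4/(2*j - 1)^2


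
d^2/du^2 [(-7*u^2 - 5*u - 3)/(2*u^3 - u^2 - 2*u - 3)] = 2*(-28*u^6 - 60*u^5 - 126*u^4 - 257*u^3 - 90*u^2 - 27*u - 36)/(8*u^9 - 12*u^8 - 18*u^7 - 13*u^6 + 54*u^5 + 51*u^4 + 10*u^3 - 63*u^2 - 54*u - 27)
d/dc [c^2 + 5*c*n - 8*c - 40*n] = 2*c + 5*n - 8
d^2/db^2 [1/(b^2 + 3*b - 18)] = 2*(-b^2 - 3*b + (2*b + 3)^2 + 18)/(b^2 + 3*b - 18)^3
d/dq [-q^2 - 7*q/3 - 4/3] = -2*q - 7/3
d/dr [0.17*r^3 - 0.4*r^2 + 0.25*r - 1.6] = 0.51*r^2 - 0.8*r + 0.25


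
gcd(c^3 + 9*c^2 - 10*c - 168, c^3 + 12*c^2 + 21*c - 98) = c + 7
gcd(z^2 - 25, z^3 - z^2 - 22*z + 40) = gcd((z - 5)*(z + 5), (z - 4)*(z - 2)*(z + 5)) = z + 5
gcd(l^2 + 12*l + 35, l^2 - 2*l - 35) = l + 5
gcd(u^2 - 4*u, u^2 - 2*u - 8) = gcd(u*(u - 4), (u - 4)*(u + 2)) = u - 4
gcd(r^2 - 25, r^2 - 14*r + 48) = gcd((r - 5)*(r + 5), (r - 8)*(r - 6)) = 1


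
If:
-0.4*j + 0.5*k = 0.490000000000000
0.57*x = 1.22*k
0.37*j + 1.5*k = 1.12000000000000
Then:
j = -0.22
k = 0.80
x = 1.72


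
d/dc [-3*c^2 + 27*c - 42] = 27 - 6*c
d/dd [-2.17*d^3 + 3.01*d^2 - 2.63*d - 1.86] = -6.51*d^2 + 6.02*d - 2.63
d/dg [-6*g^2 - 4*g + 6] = -12*g - 4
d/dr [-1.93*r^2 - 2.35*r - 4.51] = -3.86*r - 2.35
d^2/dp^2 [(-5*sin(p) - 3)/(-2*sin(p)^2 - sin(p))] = (-20*sin(p)^2 - 38*sin(p) + 22 + 69/sin(p) + 36/sin(p)^2 + 6/sin(p)^3)/(2*sin(p) + 1)^3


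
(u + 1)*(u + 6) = u^2 + 7*u + 6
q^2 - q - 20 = (q - 5)*(q + 4)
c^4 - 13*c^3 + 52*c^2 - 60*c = c*(c - 6)*(c - 5)*(c - 2)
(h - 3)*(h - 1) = h^2 - 4*h + 3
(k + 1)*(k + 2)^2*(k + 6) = k^4 + 11*k^3 + 38*k^2 + 52*k + 24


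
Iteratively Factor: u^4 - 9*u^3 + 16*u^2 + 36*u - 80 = (u + 2)*(u^3 - 11*u^2 + 38*u - 40) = (u - 5)*(u + 2)*(u^2 - 6*u + 8) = (u - 5)*(u - 4)*(u + 2)*(u - 2)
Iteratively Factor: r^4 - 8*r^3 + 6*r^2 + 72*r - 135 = (r - 5)*(r^3 - 3*r^2 - 9*r + 27) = (r - 5)*(r + 3)*(r^2 - 6*r + 9) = (r - 5)*(r - 3)*(r + 3)*(r - 3)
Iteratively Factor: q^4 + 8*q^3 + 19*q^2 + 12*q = (q + 3)*(q^3 + 5*q^2 + 4*q) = (q + 1)*(q + 3)*(q^2 + 4*q) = q*(q + 1)*(q + 3)*(q + 4)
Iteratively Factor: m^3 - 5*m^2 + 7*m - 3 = (m - 3)*(m^2 - 2*m + 1) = (m - 3)*(m - 1)*(m - 1)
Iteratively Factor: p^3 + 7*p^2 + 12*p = (p + 4)*(p^2 + 3*p) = p*(p + 4)*(p + 3)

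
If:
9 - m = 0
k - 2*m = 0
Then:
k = 18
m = 9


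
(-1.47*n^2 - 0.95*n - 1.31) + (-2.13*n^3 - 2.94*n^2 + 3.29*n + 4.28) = -2.13*n^3 - 4.41*n^2 + 2.34*n + 2.97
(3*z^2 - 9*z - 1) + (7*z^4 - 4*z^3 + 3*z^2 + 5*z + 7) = 7*z^4 - 4*z^3 + 6*z^2 - 4*z + 6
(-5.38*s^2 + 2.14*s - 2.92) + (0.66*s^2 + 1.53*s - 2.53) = -4.72*s^2 + 3.67*s - 5.45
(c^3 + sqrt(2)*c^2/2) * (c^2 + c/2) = c^5 + c^4/2 + sqrt(2)*c^4/2 + sqrt(2)*c^3/4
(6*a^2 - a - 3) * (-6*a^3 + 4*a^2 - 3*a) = -36*a^5 + 30*a^4 - 4*a^3 - 9*a^2 + 9*a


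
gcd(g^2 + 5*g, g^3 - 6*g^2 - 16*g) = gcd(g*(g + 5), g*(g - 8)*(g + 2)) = g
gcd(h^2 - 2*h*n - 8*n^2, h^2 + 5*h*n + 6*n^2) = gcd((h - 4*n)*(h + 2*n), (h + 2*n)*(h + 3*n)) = h + 2*n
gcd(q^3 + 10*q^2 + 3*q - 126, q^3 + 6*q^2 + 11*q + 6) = 1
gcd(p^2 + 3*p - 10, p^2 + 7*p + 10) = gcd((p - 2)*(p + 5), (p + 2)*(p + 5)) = p + 5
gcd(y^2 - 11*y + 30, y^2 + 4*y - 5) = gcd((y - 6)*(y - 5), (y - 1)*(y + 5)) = 1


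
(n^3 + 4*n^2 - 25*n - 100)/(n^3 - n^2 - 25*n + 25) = (n + 4)/(n - 1)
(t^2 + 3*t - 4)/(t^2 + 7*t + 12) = (t - 1)/(t + 3)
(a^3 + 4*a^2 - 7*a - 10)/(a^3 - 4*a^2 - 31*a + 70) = (a + 1)/(a - 7)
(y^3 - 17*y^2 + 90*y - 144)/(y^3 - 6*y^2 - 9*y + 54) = (y - 8)/(y + 3)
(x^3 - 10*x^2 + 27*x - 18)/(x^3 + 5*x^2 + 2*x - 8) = (x^2 - 9*x + 18)/(x^2 + 6*x + 8)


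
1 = 1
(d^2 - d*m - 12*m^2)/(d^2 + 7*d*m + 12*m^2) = (d - 4*m)/(d + 4*m)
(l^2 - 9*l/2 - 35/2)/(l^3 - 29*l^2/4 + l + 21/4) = 2*(2*l + 5)/(4*l^2 - l - 3)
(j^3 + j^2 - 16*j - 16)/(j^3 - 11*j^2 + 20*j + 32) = (j + 4)/(j - 8)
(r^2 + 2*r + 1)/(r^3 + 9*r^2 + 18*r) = (r^2 + 2*r + 1)/(r*(r^2 + 9*r + 18))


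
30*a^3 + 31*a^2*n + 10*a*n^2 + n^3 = (2*a + n)*(3*a + n)*(5*a + n)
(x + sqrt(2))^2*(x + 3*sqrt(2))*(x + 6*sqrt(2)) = x^4 + 11*sqrt(2)*x^3 + 74*x^2 + 90*sqrt(2)*x + 72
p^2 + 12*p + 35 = (p + 5)*(p + 7)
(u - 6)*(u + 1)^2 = u^3 - 4*u^2 - 11*u - 6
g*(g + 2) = g^2 + 2*g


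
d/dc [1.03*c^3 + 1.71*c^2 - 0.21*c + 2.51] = 3.09*c^2 + 3.42*c - 0.21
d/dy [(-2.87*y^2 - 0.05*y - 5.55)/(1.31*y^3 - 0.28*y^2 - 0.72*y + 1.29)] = (3.7597*y^4 + 0.131*y^3 + 23.8639*y^2 - 10.5126*y - 4.0605)/(1.7161*y^6 - 0.7336*y^5 - 1.808*y^4 + 3.783*y^3 - 0.204*y^2 - 1.8576*y + 1.6641)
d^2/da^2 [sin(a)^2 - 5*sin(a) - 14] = 5*sin(a) + 2*cos(2*a)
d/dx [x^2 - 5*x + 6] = 2*x - 5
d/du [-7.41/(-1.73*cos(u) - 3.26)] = 12.8193*sin(u)/(1.73*cos(u) + 3.26)^2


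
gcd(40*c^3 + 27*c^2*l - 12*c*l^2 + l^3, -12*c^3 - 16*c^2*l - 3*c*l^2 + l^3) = c + l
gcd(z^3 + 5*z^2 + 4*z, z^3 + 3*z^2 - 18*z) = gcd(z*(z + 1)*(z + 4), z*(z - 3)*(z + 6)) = z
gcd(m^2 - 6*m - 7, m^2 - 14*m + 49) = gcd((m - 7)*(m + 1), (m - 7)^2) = m - 7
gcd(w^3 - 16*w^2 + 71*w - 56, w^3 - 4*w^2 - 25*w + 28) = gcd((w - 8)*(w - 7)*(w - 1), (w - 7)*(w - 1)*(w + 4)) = w^2 - 8*w + 7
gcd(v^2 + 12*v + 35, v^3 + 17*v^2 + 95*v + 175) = v^2 + 12*v + 35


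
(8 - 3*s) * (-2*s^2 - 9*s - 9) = 6*s^3 + 11*s^2 - 45*s - 72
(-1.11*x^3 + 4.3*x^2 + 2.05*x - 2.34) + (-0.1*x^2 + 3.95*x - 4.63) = -1.11*x^3 + 4.2*x^2 + 6.0*x - 6.97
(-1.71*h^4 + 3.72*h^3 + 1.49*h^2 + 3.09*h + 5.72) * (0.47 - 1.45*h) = 2.4795*h^5 - 6.1977*h^4 - 0.4121*h^3 - 3.7802*h^2 - 6.8417*h + 2.6884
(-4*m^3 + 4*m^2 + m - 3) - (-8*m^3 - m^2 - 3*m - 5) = 4*m^3 + 5*m^2 + 4*m + 2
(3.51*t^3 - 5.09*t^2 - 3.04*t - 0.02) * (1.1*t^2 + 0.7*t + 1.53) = 3.861*t^5 - 3.142*t^4 - 1.5367*t^3 - 9.9377*t^2 - 4.6652*t - 0.0306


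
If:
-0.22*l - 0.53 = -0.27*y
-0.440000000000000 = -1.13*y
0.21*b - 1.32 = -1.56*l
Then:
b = 20.63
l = -1.93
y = 0.39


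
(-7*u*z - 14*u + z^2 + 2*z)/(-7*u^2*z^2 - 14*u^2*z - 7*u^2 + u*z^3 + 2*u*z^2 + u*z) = (z + 2)/(u*(z^2 + 2*z + 1))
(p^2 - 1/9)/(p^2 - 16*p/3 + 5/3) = (p + 1/3)/(p - 5)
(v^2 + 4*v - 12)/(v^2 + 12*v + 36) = (v - 2)/(v + 6)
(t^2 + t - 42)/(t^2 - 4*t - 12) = (t + 7)/(t + 2)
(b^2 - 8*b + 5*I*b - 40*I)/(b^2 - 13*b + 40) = (b + 5*I)/(b - 5)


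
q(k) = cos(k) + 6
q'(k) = -sin(k)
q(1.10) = 6.45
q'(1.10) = -0.89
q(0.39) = 6.92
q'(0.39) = -0.38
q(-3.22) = 5.00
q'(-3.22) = -0.08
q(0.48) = 6.89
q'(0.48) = -0.46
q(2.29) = 5.34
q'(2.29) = -0.75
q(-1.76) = 5.81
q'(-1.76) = 0.98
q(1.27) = 6.30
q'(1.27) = -0.96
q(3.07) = 5.00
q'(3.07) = -0.07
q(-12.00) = 6.84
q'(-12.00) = -0.54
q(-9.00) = 5.09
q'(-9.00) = 0.41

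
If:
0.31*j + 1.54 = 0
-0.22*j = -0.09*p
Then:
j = -4.97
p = -12.14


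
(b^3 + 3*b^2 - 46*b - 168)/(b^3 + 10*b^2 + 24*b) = (b - 7)/b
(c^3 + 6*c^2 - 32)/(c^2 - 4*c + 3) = (c^3 + 6*c^2 - 32)/(c^2 - 4*c + 3)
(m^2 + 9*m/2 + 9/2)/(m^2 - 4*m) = (2*m^2 + 9*m + 9)/(2*m*(m - 4))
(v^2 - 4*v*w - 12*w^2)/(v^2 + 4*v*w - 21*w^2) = (v^2 - 4*v*w - 12*w^2)/(v^2 + 4*v*w - 21*w^2)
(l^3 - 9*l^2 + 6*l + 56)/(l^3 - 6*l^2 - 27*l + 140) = (l + 2)/(l + 5)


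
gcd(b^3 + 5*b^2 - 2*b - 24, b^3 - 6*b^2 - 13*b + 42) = b^2 + b - 6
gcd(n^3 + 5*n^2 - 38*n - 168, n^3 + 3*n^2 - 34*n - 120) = n^2 - 2*n - 24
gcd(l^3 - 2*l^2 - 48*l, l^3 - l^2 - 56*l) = l^2 - 8*l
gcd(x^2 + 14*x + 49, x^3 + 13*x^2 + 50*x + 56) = x + 7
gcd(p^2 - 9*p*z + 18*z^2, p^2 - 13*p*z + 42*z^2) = -p + 6*z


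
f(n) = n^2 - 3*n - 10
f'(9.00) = 15.00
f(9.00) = 44.00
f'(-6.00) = -15.00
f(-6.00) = 44.00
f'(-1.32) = -5.64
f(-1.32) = -4.30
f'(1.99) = 0.98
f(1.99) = -12.01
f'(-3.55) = -10.10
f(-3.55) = 13.25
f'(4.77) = 6.54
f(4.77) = -1.56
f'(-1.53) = -6.06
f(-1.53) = -3.07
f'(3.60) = 4.20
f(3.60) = -7.84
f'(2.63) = 2.26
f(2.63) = -10.97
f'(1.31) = -0.38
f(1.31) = -12.21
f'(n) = 2*n - 3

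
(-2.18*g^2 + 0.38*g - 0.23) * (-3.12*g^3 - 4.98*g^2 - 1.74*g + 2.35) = 6.8016*g^5 + 9.6708*g^4 + 2.6184*g^3 - 4.6388*g^2 + 1.2932*g - 0.5405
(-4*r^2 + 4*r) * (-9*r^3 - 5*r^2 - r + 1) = 36*r^5 - 16*r^4 - 16*r^3 - 8*r^2 + 4*r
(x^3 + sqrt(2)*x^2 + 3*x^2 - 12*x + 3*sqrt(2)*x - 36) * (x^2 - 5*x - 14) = x^5 - 2*x^4 + sqrt(2)*x^4 - 41*x^3 - 2*sqrt(2)*x^3 - 29*sqrt(2)*x^2 - 18*x^2 - 42*sqrt(2)*x + 348*x + 504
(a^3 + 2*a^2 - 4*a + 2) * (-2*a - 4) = -2*a^4 - 8*a^3 + 12*a - 8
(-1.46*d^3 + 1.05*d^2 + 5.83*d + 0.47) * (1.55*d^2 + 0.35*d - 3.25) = -2.263*d^5 + 1.1165*d^4 + 14.149*d^3 - 0.6435*d^2 - 18.783*d - 1.5275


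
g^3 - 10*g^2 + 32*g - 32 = (g - 4)^2*(g - 2)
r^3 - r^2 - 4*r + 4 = (r - 2)*(r - 1)*(r + 2)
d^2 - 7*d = d*(d - 7)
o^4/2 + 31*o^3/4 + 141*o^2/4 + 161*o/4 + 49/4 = (o/2 + 1/2)*(o + 1/2)*(o + 7)^2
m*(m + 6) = m^2 + 6*m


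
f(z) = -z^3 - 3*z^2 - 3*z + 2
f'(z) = -3*z^2 - 6*z - 3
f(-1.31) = 3.03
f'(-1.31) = -0.29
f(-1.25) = 3.02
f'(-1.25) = -0.19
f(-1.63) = 3.25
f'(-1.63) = -1.19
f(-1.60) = 3.22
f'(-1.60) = -1.08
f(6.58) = -432.52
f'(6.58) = -172.37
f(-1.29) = 3.02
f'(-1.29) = -0.25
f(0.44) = 0.01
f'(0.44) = -6.22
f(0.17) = 1.40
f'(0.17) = -4.11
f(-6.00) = 128.00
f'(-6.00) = -75.00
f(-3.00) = 11.00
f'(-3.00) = -12.00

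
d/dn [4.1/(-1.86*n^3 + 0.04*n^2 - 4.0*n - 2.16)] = (22.878*n^2 - 0.328*n + 16.4)/(1.86*n^3 - 0.04*n^2 + 4.0*n + 2.16)^2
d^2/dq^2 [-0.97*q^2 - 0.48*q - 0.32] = -1.94000000000000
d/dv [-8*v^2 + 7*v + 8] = 7 - 16*v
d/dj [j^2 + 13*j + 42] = 2*j + 13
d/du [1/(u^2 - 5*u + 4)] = (5 - 2*u)/(u^2 - 5*u + 4)^2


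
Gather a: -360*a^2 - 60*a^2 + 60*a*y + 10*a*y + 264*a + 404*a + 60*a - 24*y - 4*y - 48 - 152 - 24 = -420*a^2 + a*(70*y + 728) - 28*y - 224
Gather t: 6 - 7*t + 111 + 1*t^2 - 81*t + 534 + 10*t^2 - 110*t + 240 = 11*t^2 - 198*t + 891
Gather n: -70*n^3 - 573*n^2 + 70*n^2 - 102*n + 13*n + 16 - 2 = -70*n^3 - 503*n^2 - 89*n + 14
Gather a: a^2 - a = a^2 - a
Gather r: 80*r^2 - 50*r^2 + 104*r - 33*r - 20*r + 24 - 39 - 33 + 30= 30*r^2 + 51*r - 18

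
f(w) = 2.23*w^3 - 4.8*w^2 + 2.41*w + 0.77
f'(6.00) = 185.65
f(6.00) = 324.11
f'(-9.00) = 630.70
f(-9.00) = -2035.39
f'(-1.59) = 34.59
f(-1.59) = -24.16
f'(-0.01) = 2.51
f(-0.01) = 0.75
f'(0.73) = -1.03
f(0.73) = 0.84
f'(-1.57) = 33.97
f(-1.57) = -23.48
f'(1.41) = 2.17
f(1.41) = 0.88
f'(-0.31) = 6.03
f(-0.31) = -0.50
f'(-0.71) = 12.60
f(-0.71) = -4.16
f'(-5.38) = 247.70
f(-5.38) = -498.39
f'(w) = 6.69*w^2 - 9.6*w + 2.41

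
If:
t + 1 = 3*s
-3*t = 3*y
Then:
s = 1/3 - y/3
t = -y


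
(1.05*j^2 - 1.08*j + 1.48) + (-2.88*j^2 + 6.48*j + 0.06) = -1.83*j^2 + 5.4*j + 1.54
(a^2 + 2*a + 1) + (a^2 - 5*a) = 2*a^2 - 3*a + 1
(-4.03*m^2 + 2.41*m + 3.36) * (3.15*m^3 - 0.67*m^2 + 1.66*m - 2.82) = -12.6945*m^5 + 10.2916*m^4 + 2.2795*m^3 + 13.114*m^2 - 1.2186*m - 9.4752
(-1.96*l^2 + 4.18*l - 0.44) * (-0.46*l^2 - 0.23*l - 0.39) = 0.9016*l^4 - 1.472*l^3 + 0.00540000000000004*l^2 - 1.529*l + 0.1716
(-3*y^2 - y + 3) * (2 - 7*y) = 21*y^3 + y^2 - 23*y + 6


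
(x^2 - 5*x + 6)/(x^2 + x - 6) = (x - 3)/(x + 3)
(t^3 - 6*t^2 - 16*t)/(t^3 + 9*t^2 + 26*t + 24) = t*(t - 8)/(t^2 + 7*t + 12)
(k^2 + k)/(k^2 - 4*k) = (k + 1)/(k - 4)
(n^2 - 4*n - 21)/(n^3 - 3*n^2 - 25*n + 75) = (n^2 - 4*n - 21)/(n^3 - 3*n^2 - 25*n + 75)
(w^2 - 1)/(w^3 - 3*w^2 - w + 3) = 1/(w - 3)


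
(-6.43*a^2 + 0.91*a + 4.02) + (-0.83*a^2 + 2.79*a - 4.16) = -7.26*a^2 + 3.7*a - 0.140000000000001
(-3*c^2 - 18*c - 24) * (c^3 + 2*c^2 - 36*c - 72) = -3*c^5 - 24*c^4 + 48*c^3 + 816*c^2 + 2160*c + 1728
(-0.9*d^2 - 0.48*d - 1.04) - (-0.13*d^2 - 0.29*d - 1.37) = -0.77*d^2 - 0.19*d + 0.33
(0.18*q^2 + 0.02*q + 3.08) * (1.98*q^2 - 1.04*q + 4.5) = 0.3564*q^4 - 0.1476*q^3 + 6.8876*q^2 - 3.1132*q + 13.86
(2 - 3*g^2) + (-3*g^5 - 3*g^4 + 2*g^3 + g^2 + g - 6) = -3*g^5 - 3*g^4 + 2*g^3 - 2*g^2 + g - 4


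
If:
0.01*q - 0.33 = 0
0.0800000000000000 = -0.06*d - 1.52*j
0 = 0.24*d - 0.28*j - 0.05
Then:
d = 0.14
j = -0.06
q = 33.00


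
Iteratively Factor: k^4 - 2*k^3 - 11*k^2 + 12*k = (k - 4)*(k^3 + 2*k^2 - 3*k) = (k - 4)*(k - 1)*(k^2 + 3*k) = k*(k - 4)*(k - 1)*(k + 3)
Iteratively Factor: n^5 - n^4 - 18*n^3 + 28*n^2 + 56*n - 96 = (n - 3)*(n^4 + 2*n^3 - 12*n^2 - 8*n + 32) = (n - 3)*(n + 4)*(n^3 - 2*n^2 - 4*n + 8) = (n - 3)*(n - 2)*(n + 4)*(n^2 - 4) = (n - 3)*(n - 2)^2*(n + 4)*(n + 2)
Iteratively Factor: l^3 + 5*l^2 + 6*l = (l)*(l^2 + 5*l + 6) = l*(l + 3)*(l + 2)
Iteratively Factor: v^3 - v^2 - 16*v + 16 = (v + 4)*(v^2 - 5*v + 4) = (v - 1)*(v + 4)*(v - 4)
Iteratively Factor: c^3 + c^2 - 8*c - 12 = (c + 2)*(c^2 - c - 6) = (c - 3)*(c + 2)*(c + 2)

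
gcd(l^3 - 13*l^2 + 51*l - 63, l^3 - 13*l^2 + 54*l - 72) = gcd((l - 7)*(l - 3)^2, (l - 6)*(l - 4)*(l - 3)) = l - 3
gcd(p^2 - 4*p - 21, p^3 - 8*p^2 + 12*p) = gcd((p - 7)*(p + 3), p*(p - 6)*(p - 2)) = 1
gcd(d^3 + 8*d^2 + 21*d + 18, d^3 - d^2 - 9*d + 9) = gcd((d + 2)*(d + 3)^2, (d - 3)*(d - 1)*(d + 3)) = d + 3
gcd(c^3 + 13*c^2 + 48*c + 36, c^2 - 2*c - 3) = c + 1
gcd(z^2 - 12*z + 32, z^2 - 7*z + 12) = z - 4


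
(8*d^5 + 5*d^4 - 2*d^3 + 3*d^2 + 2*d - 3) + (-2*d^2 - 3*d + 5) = 8*d^5 + 5*d^4 - 2*d^3 + d^2 - d + 2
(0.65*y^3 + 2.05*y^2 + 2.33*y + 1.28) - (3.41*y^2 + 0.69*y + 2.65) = 0.65*y^3 - 1.36*y^2 + 1.64*y - 1.37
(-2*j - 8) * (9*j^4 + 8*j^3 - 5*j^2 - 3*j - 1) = -18*j^5 - 88*j^4 - 54*j^3 + 46*j^2 + 26*j + 8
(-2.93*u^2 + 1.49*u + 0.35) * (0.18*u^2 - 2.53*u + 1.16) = -0.5274*u^4 + 7.6811*u^3 - 7.1055*u^2 + 0.8429*u + 0.406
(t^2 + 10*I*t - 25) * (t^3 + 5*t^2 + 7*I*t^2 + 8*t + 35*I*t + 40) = t^5 + 5*t^4 + 17*I*t^4 - 87*t^3 + 85*I*t^3 - 435*t^2 - 95*I*t^2 - 200*t - 475*I*t - 1000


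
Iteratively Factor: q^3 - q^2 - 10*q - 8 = (q - 4)*(q^2 + 3*q + 2) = (q - 4)*(q + 2)*(q + 1)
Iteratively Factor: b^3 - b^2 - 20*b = (b - 5)*(b^2 + 4*b) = b*(b - 5)*(b + 4)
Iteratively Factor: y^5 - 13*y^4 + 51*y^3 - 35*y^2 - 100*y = (y)*(y^4 - 13*y^3 + 51*y^2 - 35*y - 100) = y*(y - 5)*(y^3 - 8*y^2 + 11*y + 20) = y*(y - 5)*(y - 4)*(y^2 - 4*y - 5) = y*(y - 5)^2*(y - 4)*(y + 1)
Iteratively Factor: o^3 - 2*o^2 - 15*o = (o - 5)*(o^2 + 3*o) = (o - 5)*(o + 3)*(o)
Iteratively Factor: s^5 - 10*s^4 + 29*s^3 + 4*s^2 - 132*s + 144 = (s + 2)*(s^4 - 12*s^3 + 53*s^2 - 102*s + 72) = (s - 2)*(s + 2)*(s^3 - 10*s^2 + 33*s - 36) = (s - 4)*(s - 2)*(s + 2)*(s^2 - 6*s + 9) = (s - 4)*(s - 3)*(s - 2)*(s + 2)*(s - 3)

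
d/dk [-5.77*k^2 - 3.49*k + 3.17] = -11.54*k - 3.49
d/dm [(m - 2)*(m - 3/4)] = 2*m - 11/4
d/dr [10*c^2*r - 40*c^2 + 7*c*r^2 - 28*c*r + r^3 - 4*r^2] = 10*c^2 + 14*c*r - 28*c + 3*r^2 - 8*r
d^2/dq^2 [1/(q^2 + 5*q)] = 2*(-q*(q + 5) + (2*q + 5)^2)/(q^3*(q + 5)^3)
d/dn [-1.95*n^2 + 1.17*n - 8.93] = 1.17 - 3.9*n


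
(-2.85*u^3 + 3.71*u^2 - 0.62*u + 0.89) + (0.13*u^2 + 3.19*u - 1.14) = -2.85*u^3 + 3.84*u^2 + 2.57*u - 0.25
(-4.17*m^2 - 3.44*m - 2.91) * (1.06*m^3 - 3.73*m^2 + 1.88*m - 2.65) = -4.4202*m^5 + 11.9077*m^4 + 1.907*m^3 + 15.4376*m^2 + 3.6452*m + 7.7115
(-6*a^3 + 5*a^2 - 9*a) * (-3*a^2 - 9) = 18*a^5 - 15*a^4 + 81*a^3 - 45*a^2 + 81*a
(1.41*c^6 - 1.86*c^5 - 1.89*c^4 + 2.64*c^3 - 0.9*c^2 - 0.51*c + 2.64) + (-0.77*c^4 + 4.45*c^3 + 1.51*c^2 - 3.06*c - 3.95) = 1.41*c^6 - 1.86*c^5 - 2.66*c^4 + 7.09*c^3 + 0.61*c^2 - 3.57*c - 1.31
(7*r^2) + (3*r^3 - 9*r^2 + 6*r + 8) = 3*r^3 - 2*r^2 + 6*r + 8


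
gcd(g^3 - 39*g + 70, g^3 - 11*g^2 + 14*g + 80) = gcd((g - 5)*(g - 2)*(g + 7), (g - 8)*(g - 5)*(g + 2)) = g - 5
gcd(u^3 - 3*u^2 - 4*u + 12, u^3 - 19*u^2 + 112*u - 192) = u - 3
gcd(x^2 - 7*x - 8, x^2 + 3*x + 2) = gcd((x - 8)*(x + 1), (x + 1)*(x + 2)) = x + 1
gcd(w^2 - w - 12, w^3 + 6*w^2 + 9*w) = w + 3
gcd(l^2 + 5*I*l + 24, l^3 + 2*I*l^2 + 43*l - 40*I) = l + 8*I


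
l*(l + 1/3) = l^2 + l/3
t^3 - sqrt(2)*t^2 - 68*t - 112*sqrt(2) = (t - 7*sqrt(2))*(t + 2*sqrt(2))*(t + 4*sqrt(2))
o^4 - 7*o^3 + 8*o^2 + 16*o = o*(o - 4)^2*(o + 1)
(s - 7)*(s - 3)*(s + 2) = s^3 - 8*s^2 + s + 42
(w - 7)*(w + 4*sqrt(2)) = w^2 - 7*w + 4*sqrt(2)*w - 28*sqrt(2)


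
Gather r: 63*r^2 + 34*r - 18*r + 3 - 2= 63*r^2 + 16*r + 1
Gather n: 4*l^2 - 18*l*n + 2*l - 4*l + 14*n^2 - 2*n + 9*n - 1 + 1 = 4*l^2 - 2*l + 14*n^2 + n*(7 - 18*l)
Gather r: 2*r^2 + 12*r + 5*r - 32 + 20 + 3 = 2*r^2 + 17*r - 9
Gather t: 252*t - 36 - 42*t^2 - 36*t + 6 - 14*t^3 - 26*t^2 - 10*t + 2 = -14*t^3 - 68*t^2 + 206*t - 28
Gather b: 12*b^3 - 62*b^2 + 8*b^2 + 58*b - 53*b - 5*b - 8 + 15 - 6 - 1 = 12*b^3 - 54*b^2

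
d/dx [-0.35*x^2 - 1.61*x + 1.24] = -0.7*x - 1.61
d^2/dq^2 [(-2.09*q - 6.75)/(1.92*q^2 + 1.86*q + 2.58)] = (-(2.09*q + 6.75)*(3.84*q + 1.86)*(7.68*q + 3.72) + (24.0768*q + 33.6948)*(1.92*q^2 + 1.86*q + 2.58))/(1.92*q^2 + 1.86*q + 2.58)^3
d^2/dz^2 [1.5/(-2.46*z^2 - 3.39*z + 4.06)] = (18.1548*z^2 + 25.0182*z - 1.5*(4.92*z + 3.39)*(9.84*z + 6.78) - 29.9628)/(2.46*z^2 + 3.39*z - 4.06)^3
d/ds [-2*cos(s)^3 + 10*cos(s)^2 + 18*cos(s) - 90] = 2*(3*cos(s)^2 - 10*cos(s) - 9)*sin(s)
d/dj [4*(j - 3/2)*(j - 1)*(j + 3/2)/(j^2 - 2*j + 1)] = (4*j^2 - 8*j + 9)/(j^2 - 2*j + 1)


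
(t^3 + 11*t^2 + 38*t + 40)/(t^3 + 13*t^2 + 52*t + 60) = (t + 4)/(t + 6)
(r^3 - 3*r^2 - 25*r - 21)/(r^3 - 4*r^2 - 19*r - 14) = (r + 3)/(r + 2)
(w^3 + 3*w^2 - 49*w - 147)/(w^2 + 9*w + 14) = (w^2 - 4*w - 21)/(w + 2)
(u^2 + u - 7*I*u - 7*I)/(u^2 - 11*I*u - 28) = (u + 1)/(u - 4*I)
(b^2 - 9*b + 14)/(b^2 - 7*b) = (b - 2)/b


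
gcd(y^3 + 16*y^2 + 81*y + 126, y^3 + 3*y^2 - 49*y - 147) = y^2 + 10*y + 21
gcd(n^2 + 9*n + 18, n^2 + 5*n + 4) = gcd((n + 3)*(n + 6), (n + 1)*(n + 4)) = 1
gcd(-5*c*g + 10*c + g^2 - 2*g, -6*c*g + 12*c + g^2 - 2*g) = g - 2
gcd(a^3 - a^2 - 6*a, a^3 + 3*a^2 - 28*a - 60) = a + 2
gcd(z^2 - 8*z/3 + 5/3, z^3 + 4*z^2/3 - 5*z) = z - 5/3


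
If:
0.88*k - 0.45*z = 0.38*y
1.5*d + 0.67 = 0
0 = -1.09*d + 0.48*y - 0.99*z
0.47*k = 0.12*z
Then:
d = -0.45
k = 0.10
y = -0.23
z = 0.38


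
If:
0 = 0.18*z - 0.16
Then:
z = 0.89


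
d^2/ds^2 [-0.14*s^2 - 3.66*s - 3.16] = -0.280000000000000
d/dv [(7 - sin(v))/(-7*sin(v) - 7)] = 8*cos(v)/(7*(sin(v) + 1)^2)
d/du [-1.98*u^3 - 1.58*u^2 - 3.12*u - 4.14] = -5.94*u^2 - 3.16*u - 3.12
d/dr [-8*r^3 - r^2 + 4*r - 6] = -24*r^2 - 2*r + 4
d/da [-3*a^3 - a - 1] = -9*a^2 - 1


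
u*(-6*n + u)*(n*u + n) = -6*n^2*u^2 - 6*n^2*u + n*u^3 + n*u^2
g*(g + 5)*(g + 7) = g^3 + 12*g^2 + 35*g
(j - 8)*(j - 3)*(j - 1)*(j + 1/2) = j^4 - 23*j^3/2 + 29*j^2 - 13*j/2 - 12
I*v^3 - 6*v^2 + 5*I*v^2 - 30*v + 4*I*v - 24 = (v + 4)*(v + 6*I)*(I*v + I)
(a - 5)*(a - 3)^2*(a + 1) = a^4 - 10*a^3 + 28*a^2 - 6*a - 45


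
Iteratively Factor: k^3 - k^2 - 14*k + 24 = (k - 3)*(k^2 + 2*k - 8) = (k - 3)*(k - 2)*(k + 4)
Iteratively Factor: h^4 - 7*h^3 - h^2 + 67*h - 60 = (h - 5)*(h^3 - 2*h^2 - 11*h + 12) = (h - 5)*(h - 1)*(h^2 - h - 12) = (h - 5)*(h - 1)*(h + 3)*(h - 4)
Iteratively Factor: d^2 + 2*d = (d + 2)*(d)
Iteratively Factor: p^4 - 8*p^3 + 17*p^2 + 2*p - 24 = (p - 4)*(p^3 - 4*p^2 + p + 6) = (p - 4)*(p + 1)*(p^2 - 5*p + 6) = (p - 4)*(p - 3)*(p + 1)*(p - 2)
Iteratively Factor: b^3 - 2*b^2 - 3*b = (b)*(b^2 - 2*b - 3) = b*(b + 1)*(b - 3)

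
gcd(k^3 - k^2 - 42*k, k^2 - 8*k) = k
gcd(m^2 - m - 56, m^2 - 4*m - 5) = 1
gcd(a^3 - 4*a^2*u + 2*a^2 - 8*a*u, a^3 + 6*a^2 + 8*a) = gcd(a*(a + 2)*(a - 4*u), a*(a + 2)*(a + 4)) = a^2 + 2*a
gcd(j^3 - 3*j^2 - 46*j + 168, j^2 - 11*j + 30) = j - 6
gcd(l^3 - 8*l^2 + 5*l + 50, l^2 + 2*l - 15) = 1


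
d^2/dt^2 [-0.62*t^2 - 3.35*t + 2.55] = -1.24000000000000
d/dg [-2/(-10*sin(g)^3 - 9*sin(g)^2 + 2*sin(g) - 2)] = 4*(-15*sin(g)^2 - 9*sin(g) + 1)*cos(g)/(10*sin(g)^3 + 9*sin(g)^2 - 2*sin(g) + 2)^2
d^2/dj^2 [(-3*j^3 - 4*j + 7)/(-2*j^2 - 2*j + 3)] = 46*(2*j^3 - 6*j^2 + 3*j - 2)/(8*j^6 + 24*j^5 - 12*j^4 - 64*j^3 + 18*j^2 + 54*j - 27)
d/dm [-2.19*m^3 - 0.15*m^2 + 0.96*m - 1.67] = -6.57*m^2 - 0.3*m + 0.96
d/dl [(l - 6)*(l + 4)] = 2*l - 2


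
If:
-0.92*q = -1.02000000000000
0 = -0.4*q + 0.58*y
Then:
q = 1.11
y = 0.76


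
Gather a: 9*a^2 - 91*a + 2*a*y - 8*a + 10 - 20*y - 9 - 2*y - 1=9*a^2 + a*(2*y - 99) - 22*y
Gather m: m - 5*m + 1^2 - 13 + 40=28 - 4*m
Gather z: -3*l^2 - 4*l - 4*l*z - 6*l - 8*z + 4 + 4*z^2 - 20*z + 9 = -3*l^2 - 10*l + 4*z^2 + z*(-4*l - 28) + 13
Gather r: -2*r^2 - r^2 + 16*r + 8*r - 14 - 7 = -3*r^2 + 24*r - 21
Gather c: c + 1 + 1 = c + 2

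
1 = 1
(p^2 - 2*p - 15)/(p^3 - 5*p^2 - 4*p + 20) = (p + 3)/(p^2 - 4)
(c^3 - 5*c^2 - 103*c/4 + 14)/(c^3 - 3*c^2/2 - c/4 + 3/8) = 2*(2*c^2 - 9*c - 56)/(4*c^2 - 4*c - 3)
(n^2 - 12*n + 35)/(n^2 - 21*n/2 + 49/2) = 2*(n - 5)/(2*n - 7)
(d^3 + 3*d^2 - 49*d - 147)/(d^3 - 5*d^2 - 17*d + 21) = (d + 7)/(d - 1)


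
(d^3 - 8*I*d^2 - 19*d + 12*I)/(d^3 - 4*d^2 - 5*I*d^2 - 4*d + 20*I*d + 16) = (d - 3*I)/(d - 4)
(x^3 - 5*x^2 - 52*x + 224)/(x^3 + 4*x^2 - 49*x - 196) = (x^2 - 12*x + 32)/(x^2 - 3*x - 28)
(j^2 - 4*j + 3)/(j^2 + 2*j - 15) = (j - 1)/(j + 5)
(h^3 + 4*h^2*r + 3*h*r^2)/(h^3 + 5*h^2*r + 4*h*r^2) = (h + 3*r)/(h + 4*r)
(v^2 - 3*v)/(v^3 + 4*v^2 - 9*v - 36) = v/(v^2 + 7*v + 12)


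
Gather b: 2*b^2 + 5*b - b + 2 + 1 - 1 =2*b^2 + 4*b + 2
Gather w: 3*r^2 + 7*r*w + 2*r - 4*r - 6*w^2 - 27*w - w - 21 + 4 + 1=3*r^2 - 2*r - 6*w^2 + w*(7*r - 28) - 16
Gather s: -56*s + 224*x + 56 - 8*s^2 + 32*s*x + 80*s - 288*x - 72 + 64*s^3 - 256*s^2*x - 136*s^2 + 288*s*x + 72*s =64*s^3 + s^2*(-256*x - 144) + s*(320*x + 96) - 64*x - 16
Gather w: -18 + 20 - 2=0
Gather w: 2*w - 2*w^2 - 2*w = -2*w^2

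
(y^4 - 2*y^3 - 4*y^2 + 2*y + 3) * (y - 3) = y^5 - 5*y^4 + 2*y^3 + 14*y^2 - 3*y - 9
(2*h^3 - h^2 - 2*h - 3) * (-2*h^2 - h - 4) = -4*h^5 - 3*h^3 + 12*h^2 + 11*h + 12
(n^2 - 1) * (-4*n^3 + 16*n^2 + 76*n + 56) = -4*n^5 + 16*n^4 + 80*n^3 + 40*n^2 - 76*n - 56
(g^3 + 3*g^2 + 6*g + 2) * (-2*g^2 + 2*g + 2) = -2*g^5 - 4*g^4 - 4*g^3 + 14*g^2 + 16*g + 4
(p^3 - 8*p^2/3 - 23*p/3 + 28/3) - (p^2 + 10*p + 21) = p^3 - 11*p^2/3 - 53*p/3 - 35/3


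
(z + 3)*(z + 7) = z^2 + 10*z + 21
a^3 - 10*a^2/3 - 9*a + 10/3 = (a - 5)*(a - 1/3)*(a + 2)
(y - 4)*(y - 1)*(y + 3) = y^3 - 2*y^2 - 11*y + 12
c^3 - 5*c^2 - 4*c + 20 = (c - 5)*(c - 2)*(c + 2)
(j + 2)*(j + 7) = j^2 + 9*j + 14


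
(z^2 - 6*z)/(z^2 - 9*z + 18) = z/(z - 3)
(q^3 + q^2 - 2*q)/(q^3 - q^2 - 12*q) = (-q^2 - q + 2)/(-q^2 + q + 12)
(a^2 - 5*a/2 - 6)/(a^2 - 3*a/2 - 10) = (2*a + 3)/(2*a + 5)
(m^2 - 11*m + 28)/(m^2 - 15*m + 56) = (m - 4)/(m - 8)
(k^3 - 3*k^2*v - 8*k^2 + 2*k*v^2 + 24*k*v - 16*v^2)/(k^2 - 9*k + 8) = (k^2 - 3*k*v + 2*v^2)/(k - 1)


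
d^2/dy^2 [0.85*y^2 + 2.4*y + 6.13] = 1.70000000000000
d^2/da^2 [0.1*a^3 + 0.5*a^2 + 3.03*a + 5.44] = 0.6*a + 1.0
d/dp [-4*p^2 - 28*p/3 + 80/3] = -8*p - 28/3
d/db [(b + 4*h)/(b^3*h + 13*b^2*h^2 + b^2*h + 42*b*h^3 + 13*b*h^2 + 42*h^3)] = (b^3 + 13*b^2*h + b^2 + 42*b*h^2 + 13*b*h + 42*h^2 - (b + 4*h)*(3*b^2 + 26*b*h + 2*b + 42*h^2 + 13*h))/(h*(b^3 + 13*b^2*h + b^2 + 42*b*h^2 + 13*b*h + 42*h^2)^2)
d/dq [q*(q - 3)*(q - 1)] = 3*q^2 - 8*q + 3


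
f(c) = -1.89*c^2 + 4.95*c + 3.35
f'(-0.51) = 6.88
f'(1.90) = -2.23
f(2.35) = 4.54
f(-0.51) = 0.33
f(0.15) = 4.05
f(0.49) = 5.32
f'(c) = 4.95 - 3.78*c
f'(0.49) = 3.10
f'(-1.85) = 11.94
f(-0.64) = -0.59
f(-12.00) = -328.21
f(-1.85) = -12.28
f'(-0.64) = 7.37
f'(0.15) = 4.38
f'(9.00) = -29.07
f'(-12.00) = 50.31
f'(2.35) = -3.93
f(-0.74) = -1.35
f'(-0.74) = 7.75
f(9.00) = -105.19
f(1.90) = 5.93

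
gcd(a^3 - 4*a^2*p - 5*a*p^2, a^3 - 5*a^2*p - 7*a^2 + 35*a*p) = -a^2 + 5*a*p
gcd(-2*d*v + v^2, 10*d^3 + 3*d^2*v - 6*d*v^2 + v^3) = -2*d + v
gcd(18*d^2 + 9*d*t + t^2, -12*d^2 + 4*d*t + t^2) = 6*d + t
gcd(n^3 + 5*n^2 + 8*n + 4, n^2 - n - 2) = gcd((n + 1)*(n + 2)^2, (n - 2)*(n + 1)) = n + 1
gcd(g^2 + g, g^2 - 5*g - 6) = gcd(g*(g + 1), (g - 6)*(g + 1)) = g + 1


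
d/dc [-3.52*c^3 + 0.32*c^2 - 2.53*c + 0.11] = -10.56*c^2 + 0.64*c - 2.53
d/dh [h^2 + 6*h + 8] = 2*h + 6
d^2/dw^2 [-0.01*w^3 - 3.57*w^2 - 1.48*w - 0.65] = -0.06*w - 7.14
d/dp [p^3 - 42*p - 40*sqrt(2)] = 3*p^2 - 42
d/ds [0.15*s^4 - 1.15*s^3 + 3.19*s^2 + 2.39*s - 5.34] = 0.6*s^3 - 3.45*s^2 + 6.38*s + 2.39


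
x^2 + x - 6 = (x - 2)*(x + 3)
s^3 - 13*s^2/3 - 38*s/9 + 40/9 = (s - 5)*(s - 2/3)*(s + 4/3)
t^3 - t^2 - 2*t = t*(t - 2)*(t + 1)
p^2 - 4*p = p*(p - 4)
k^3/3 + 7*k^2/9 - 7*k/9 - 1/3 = (k/3 + 1)*(k - 1)*(k + 1/3)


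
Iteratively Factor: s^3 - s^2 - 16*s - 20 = (s + 2)*(s^2 - 3*s - 10) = (s + 2)^2*(s - 5)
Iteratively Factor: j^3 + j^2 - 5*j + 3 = (j - 1)*(j^2 + 2*j - 3) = (j - 1)^2*(j + 3)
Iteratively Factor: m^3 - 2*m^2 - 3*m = (m - 3)*(m^2 + m) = m*(m - 3)*(m + 1)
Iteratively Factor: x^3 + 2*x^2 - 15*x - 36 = (x + 3)*(x^2 - x - 12) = (x - 4)*(x + 3)*(x + 3)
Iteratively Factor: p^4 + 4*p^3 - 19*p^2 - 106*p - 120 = (p + 4)*(p^3 - 19*p - 30) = (p + 2)*(p + 4)*(p^2 - 2*p - 15) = (p + 2)*(p + 3)*(p + 4)*(p - 5)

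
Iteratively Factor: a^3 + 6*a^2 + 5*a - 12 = (a + 4)*(a^2 + 2*a - 3) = (a + 3)*(a + 4)*(a - 1)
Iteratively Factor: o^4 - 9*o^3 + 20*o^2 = (o)*(o^3 - 9*o^2 + 20*o) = o*(o - 5)*(o^2 - 4*o) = o*(o - 5)*(o - 4)*(o)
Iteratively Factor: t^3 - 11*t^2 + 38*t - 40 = (t - 2)*(t^2 - 9*t + 20) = (t - 4)*(t - 2)*(t - 5)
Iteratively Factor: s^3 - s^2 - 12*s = (s)*(s^2 - s - 12) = s*(s + 3)*(s - 4)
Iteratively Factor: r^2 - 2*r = (r - 2)*(r)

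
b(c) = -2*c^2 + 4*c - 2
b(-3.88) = -47.63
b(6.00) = -50.00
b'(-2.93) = 15.72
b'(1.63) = -2.52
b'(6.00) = -20.00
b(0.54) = -0.42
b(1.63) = -0.79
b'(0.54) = 1.84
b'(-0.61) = 6.44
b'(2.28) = -5.12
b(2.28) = -3.28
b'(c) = 4 - 4*c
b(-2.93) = -30.89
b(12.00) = -242.00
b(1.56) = -0.63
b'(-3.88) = 19.52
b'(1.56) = -2.24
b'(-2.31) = 13.24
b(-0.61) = -5.18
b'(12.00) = -44.00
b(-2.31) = -21.91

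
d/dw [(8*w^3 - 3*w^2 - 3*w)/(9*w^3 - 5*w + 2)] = (27*w^4 - 26*w^3 + 63*w^2 - 12*w - 6)/(81*w^6 - 90*w^4 + 36*w^3 + 25*w^2 - 20*w + 4)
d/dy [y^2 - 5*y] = 2*y - 5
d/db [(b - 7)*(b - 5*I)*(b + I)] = 3*b^2 + b*(-14 - 8*I) + 5 + 28*I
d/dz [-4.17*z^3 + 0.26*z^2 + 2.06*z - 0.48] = -12.51*z^2 + 0.52*z + 2.06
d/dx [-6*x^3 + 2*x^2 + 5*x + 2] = -18*x^2 + 4*x + 5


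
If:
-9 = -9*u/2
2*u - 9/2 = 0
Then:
No Solution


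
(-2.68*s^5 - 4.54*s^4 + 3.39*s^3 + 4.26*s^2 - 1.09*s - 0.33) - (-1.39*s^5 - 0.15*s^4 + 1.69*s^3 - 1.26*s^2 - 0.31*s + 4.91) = -1.29*s^5 - 4.39*s^4 + 1.7*s^3 + 5.52*s^2 - 0.78*s - 5.24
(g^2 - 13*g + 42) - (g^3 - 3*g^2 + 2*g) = -g^3 + 4*g^2 - 15*g + 42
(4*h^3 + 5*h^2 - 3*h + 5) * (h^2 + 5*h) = 4*h^5 + 25*h^4 + 22*h^3 - 10*h^2 + 25*h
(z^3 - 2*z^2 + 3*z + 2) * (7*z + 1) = 7*z^4 - 13*z^3 + 19*z^2 + 17*z + 2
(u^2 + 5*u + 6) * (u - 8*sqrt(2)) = u^3 - 8*sqrt(2)*u^2 + 5*u^2 - 40*sqrt(2)*u + 6*u - 48*sqrt(2)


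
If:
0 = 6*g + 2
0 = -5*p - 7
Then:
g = -1/3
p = -7/5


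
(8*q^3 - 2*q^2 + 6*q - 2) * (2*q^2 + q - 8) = 16*q^5 + 4*q^4 - 54*q^3 + 18*q^2 - 50*q + 16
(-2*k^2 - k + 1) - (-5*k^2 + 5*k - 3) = 3*k^2 - 6*k + 4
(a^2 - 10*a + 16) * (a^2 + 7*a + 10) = a^4 - 3*a^3 - 44*a^2 + 12*a + 160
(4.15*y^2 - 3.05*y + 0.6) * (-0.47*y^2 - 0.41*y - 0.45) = -1.9505*y^4 - 0.268*y^3 - 0.899*y^2 + 1.1265*y - 0.27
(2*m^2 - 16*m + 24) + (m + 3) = 2*m^2 - 15*m + 27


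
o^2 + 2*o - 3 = (o - 1)*(o + 3)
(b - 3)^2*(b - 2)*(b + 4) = b^4 - 4*b^3 - 11*b^2 + 66*b - 72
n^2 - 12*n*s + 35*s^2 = (n - 7*s)*(n - 5*s)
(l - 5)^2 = l^2 - 10*l + 25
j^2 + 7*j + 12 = (j + 3)*(j + 4)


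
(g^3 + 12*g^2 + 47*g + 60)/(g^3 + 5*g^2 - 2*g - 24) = (g + 5)/(g - 2)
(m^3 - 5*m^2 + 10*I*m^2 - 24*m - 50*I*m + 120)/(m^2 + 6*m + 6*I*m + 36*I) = (m^2 + m*(-5 + 4*I) - 20*I)/(m + 6)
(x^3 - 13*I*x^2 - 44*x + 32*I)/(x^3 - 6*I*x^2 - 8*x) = (x^2 - 9*I*x - 8)/(x*(x - 2*I))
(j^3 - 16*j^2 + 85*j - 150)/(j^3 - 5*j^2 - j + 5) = (j^2 - 11*j + 30)/(j^2 - 1)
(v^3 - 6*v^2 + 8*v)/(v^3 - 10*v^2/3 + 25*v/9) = 9*(v^2 - 6*v + 8)/(9*v^2 - 30*v + 25)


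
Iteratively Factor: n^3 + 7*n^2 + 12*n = (n)*(n^2 + 7*n + 12) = n*(n + 3)*(n + 4)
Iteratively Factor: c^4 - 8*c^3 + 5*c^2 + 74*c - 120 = (c - 2)*(c^3 - 6*c^2 - 7*c + 60) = (c - 5)*(c - 2)*(c^2 - c - 12) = (c - 5)*(c - 2)*(c + 3)*(c - 4)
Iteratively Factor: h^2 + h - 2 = (h - 1)*(h + 2)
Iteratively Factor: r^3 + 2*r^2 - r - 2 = (r + 1)*(r^2 + r - 2) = (r + 1)*(r + 2)*(r - 1)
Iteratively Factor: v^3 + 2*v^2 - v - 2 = (v + 2)*(v^2 - 1) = (v + 1)*(v + 2)*(v - 1)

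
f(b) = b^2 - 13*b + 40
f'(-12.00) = -37.00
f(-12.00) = 340.00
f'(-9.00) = -31.00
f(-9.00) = 238.00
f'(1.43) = -10.14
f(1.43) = 23.45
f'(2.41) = -8.18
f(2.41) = 14.48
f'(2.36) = -8.28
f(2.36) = 14.89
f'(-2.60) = -18.20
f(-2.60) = 80.56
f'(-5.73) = -24.46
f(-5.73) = 147.32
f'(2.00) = -9.00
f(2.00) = 18.00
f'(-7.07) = -27.14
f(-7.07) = 181.89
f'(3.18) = -6.64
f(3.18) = 8.77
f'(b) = 2*b - 13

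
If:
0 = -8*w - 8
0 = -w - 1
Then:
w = -1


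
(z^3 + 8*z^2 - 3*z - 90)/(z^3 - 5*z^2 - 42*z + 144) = (z + 5)/(z - 8)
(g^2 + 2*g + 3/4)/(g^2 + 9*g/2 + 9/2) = (g + 1/2)/(g + 3)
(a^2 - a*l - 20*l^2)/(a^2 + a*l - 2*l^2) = (a^2 - a*l - 20*l^2)/(a^2 + a*l - 2*l^2)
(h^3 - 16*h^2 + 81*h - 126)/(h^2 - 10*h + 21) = h - 6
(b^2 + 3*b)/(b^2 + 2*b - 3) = b/(b - 1)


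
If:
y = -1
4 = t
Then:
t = 4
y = -1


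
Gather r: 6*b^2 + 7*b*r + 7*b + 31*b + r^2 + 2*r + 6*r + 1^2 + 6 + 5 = 6*b^2 + 38*b + r^2 + r*(7*b + 8) + 12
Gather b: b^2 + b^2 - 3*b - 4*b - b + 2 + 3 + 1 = 2*b^2 - 8*b + 6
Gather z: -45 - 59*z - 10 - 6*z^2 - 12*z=-6*z^2 - 71*z - 55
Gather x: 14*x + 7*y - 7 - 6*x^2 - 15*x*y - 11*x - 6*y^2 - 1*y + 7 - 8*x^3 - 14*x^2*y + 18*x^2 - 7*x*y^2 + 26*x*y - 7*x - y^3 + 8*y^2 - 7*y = -8*x^3 + x^2*(12 - 14*y) + x*(-7*y^2 + 11*y - 4) - y^3 + 2*y^2 - y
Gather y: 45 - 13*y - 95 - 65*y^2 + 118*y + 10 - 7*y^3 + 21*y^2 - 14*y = -7*y^3 - 44*y^2 + 91*y - 40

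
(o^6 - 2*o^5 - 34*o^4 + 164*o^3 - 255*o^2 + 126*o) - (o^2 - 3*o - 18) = o^6 - 2*o^5 - 34*o^4 + 164*o^3 - 256*o^2 + 129*o + 18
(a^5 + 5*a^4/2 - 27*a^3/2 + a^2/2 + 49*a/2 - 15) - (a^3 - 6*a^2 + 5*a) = a^5 + 5*a^4/2 - 29*a^3/2 + 13*a^2/2 + 39*a/2 - 15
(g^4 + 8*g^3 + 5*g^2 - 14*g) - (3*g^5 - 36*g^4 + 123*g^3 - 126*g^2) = -3*g^5 + 37*g^4 - 115*g^3 + 131*g^2 - 14*g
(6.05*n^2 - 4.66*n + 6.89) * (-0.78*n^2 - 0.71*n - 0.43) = -4.719*n^4 - 0.660699999999999*n^3 - 4.6671*n^2 - 2.8881*n - 2.9627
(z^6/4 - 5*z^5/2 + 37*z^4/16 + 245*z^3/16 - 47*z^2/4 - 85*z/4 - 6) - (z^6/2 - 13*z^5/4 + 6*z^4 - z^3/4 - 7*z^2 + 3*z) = -z^6/4 + 3*z^5/4 - 59*z^4/16 + 249*z^3/16 - 19*z^2/4 - 97*z/4 - 6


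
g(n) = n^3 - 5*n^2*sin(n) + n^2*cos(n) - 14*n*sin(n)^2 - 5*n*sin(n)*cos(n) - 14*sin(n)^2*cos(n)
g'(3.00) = 54.03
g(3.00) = 13.27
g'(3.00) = 54.03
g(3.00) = 13.27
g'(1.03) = -28.57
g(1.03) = -21.08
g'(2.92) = 52.21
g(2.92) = 9.02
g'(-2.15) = 24.73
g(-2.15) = 38.25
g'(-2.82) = 100.12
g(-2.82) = -7.90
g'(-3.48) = 82.86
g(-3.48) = -72.29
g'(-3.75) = 66.30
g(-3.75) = -92.35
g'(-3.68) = 70.19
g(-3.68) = -87.58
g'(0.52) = -24.14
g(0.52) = -6.21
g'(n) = -n^2*sin(n) - 5*n^2*cos(n) + 3*n^2 + 5*n*sin(n)^2 - 28*n*sin(n)*cos(n) - 10*n*sin(n) - 5*n*cos(n)^2 + 2*n*cos(n) + 14*sin(n)^3 - 14*sin(n)^2 - 28*sin(n)*cos(n)^2 - 5*sin(n)*cos(n)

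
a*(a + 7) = a^2 + 7*a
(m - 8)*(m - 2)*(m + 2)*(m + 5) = m^4 - 3*m^3 - 44*m^2 + 12*m + 160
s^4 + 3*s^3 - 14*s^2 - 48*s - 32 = (s - 4)*(s + 1)*(s + 2)*(s + 4)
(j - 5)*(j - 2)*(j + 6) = j^3 - j^2 - 32*j + 60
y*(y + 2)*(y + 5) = y^3 + 7*y^2 + 10*y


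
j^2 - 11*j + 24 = (j - 8)*(j - 3)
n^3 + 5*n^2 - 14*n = n*(n - 2)*(n + 7)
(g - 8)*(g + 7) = g^2 - g - 56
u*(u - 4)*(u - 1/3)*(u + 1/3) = u^4 - 4*u^3 - u^2/9 + 4*u/9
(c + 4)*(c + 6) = c^2 + 10*c + 24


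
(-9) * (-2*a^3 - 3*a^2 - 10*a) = 18*a^3 + 27*a^2 + 90*a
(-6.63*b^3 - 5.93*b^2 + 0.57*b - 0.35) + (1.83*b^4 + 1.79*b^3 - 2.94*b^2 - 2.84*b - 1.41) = 1.83*b^4 - 4.84*b^3 - 8.87*b^2 - 2.27*b - 1.76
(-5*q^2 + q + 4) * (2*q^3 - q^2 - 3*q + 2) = -10*q^5 + 7*q^4 + 22*q^3 - 17*q^2 - 10*q + 8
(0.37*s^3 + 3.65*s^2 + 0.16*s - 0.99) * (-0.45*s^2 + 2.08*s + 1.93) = -0.1665*s^5 - 0.8729*s^4 + 8.2341*s^3 + 7.8228*s^2 - 1.7504*s - 1.9107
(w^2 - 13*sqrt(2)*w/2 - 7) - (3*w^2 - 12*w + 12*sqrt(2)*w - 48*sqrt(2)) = -2*w^2 - 37*sqrt(2)*w/2 + 12*w - 7 + 48*sqrt(2)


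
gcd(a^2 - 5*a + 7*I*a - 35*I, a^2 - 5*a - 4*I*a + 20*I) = a - 5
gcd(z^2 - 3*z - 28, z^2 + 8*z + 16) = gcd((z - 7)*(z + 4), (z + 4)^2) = z + 4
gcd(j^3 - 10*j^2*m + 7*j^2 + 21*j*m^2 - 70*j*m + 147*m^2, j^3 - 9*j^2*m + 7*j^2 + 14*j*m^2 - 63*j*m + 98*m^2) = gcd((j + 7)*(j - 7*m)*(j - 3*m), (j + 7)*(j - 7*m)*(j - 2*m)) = j^2 - 7*j*m + 7*j - 49*m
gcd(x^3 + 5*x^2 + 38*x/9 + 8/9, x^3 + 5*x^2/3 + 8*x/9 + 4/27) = x^2 + x + 2/9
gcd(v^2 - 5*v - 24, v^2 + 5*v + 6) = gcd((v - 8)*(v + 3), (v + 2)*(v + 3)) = v + 3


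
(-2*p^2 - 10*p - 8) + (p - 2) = -2*p^2 - 9*p - 10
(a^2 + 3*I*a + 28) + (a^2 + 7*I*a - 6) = 2*a^2 + 10*I*a + 22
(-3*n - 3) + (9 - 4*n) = 6 - 7*n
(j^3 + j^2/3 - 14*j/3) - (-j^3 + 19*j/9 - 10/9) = 2*j^3 + j^2/3 - 61*j/9 + 10/9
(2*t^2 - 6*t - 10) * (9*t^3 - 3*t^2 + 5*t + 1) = 18*t^5 - 60*t^4 - 62*t^3 + 2*t^2 - 56*t - 10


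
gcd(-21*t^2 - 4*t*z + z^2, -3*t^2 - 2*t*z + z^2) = 1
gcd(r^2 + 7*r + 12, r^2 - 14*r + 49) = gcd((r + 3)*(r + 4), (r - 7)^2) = 1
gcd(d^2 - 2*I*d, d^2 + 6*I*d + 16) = d - 2*I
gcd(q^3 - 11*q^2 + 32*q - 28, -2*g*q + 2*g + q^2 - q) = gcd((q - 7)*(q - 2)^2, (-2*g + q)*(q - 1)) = 1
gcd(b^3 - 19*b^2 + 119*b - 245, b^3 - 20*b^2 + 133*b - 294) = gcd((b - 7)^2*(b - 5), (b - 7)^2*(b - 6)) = b^2 - 14*b + 49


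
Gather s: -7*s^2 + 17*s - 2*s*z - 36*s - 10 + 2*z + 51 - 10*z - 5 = -7*s^2 + s*(-2*z - 19) - 8*z + 36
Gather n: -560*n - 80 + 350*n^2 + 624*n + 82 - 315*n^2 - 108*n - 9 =35*n^2 - 44*n - 7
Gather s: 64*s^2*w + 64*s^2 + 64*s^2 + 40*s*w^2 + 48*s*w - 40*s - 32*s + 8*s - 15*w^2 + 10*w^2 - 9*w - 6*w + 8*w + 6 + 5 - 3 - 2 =s^2*(64*w + 128) + s*(40*w^2 + 48*w - 64) - 5*w^2 - 7*w + 6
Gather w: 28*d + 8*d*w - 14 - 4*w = 28*d + w*(8*d - 4) - 14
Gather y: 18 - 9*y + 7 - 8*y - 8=17 - 17*y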